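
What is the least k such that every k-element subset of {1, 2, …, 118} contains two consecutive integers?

60

Partition {1, …, 118} into 59 pairs: {1,2}, {3,4}, …, {117,118}.
Choosing 59 integers — say the 59 even numbers 2, 4, …, 118 — takes one from each pair and avoids the property.
Choosing 60 forces two into the same pair by pigeonhole, and those are consecutive. So 60.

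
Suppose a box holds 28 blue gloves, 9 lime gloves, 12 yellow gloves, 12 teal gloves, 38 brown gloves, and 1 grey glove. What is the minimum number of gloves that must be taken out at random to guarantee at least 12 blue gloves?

84

The worst case draws every non-blue glove first: 9 + 12 + 12 + 38 + 1 = 72.
The next 12 draws are then forced to be blue, giving 72 + 12 = 84.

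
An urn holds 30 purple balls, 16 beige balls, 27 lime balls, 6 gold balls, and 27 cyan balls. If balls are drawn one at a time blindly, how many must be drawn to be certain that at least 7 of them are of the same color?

31

The worst case takes 6 balls of each color without reaching 7 of any: 5 × 6 = 30.
The next ball must bring some color to 7, so 30 + 1 = 31.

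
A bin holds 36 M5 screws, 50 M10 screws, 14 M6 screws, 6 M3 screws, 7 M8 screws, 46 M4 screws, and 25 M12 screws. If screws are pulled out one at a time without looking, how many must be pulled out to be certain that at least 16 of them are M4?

The worst case draws every non-M4 screw first: 36 + 50 + 14 + 6 + 7 + 25 = 138.
The next 16 draws are then forced to be M4, giving 138 + 16 = 154.

154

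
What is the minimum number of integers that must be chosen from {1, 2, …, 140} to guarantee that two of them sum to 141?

71

Partition {1, …, 140} into 70 pairs: {1,140}, {2,139}, …, {70,71}.
Choosing 70 integers — say the integers 1 through 70 — takes one from each pair and avoids the property.
Choosing 71 forces two into the same pair by pigeonhole, and those sum to 141. So 71.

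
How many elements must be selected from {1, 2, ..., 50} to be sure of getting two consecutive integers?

26

Partition {1, …, 50} into 25 pairs: {1,2}, {3,4}, …, {49,50}.
Choosing 25 integers — say the 25 even numbers 2, 4, …, 50 — takes one from each pair and avoids the property.
Choosing 26 forces two into the same pair by pigeonhole, and those are consecutive. So 26.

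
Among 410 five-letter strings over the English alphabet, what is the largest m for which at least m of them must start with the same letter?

There are 26 possible first letters, which serve as the pigeonholes.
If each of the 26 possible first letters held at most 15, the total would be at most 26 × 15 = 390 < 410, a contradiction.
So at least one holds ⌈410/26⌉ = 16.

16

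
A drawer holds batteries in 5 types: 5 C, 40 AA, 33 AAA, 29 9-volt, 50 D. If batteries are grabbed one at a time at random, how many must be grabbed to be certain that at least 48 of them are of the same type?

Treat the 5 types as pigeonholes.
In the worst case we take at most 47 of each type, but all 5 C, all 40 AA, all 33 AAA, and all 29 9-volt (fewer than 47), giving 5 + 40 + 33 + 29 + 47 = 154.
One more battery then forces some type to 48, so 154 + 1 = 155.

155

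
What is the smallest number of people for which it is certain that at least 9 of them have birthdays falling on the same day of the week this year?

There are 7 days of the week acting as pigeonholes.
With 7 × 8 = 56 people we could place exactly 8 in each, with no class reaching 9.
One more forces some class to hold 9, so 56 + 1 = 57.

57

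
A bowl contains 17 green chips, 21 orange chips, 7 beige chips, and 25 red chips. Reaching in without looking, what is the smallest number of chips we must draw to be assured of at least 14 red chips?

The worst case draws every non-red chip first: 17 + 21 + 7 = 45.
The next 14 draws are then forced to be red, giving 45 + 14 = 59.

59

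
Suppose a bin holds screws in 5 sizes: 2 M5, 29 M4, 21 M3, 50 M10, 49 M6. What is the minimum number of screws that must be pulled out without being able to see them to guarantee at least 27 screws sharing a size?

102

Treat the 5 sizes as pigeonholes.
In the worst case we take at most 26 of each size, but all 2 M5 and all 21 M3 (fewer than 26), giving 2 + 26 + 21 + 26 + 26 = 101.
One more screw then forces some size to 27, so 101 + 1 = 102.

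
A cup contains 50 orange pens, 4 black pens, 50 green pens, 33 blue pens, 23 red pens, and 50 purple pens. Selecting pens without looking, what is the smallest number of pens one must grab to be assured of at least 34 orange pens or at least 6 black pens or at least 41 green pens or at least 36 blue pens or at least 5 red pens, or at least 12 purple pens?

Each of the 6 ink colors has its own threshold; avoid all of them simultaneously.
The worst case stops just short of every target: 33 orange, all 4 black, 40 green, all 33 blue, 4 red, 11 purple — 33 + 4 + 40 + 33 + 4 + 11 = 125 pens.
One more pen must push some ink color to its target, so 125 + 1 = 126.

126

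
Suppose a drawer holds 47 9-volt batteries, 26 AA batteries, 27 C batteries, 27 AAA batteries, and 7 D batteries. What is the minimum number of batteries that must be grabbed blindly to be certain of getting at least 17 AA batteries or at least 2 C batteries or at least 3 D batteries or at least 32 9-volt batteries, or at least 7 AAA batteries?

Each of the 5 types has its own threshold; avoid all of them simultaneously.
The worst case stops just short of every target: 31 9-volt, 16 AA, 1 C, 6 AAA, 2 D — 31 + 16 + 1 + 6 + 2 = 56 batteries.
One more battery must push some type to its target, so 56 + 1 = 57.

57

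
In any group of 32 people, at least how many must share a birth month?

There are 12 months of the year, which serve as the pigeonholes.
If each of the 12 months of the year held at most 2, the total would be at most 12 × 2 = 24 < 32, a contradiction.
So at least one holds ⌈32/12⌉ = 3.

3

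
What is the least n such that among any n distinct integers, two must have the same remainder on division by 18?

Two integers differ by a multiple of 18 exactly when they share a remainder mod 18.
There are 18 residue classes mod 18, so 18 integers can all lie in distinct classes.
One more integer must repeat a residue, giving a difference divisible by 18. So n = 18 + 1 = 19.

19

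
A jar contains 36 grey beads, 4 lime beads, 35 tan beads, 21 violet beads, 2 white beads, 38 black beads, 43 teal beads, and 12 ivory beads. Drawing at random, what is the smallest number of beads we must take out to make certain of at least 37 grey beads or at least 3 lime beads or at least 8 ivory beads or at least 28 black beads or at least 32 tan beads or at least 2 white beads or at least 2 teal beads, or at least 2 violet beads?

Each of the 8 colors has its own threshold; avoid all of them simultaneously.
The worst case stops just short of every target: 36 grey, 2 lime, 31 tan, 1 violet, 1 white, 27 black, 1 teal, 7 ivory — 36 + 2 + 31 + 1 + 1 + 27 + 1 + 7 = 106 beads.
One more bead must push some color to its target, so 106 + 1 = 107.

107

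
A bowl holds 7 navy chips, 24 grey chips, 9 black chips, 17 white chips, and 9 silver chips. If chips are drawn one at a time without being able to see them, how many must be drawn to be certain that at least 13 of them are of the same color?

50

In the worst case we take at most 12 of each color, but all 7 navy, all 9 black, and all 9 silver (fewer than 12), giving 7 + 12 + 9 + 12 + 9 = 49.
One more chip then forces some color to 13, so 49 + 1 = 50.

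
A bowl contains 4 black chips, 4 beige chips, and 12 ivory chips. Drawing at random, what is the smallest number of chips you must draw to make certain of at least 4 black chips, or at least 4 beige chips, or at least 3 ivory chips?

9

The worst case stops just short of every target: 3 black, 3 beige, 2 ivory — 3 + 3 + 2 = 8 chips.
One more chip must push some color to its target, so 8 + 1 = 9.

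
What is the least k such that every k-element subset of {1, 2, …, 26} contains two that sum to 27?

14

Partition {1, …, 26} into 13 pairs: {1,26}, {2,25}, …, {13,14}.
Choosing 13 integers — say the integers 1 through 13 — takes one from each pair and avoids the property.
Choosing 14 forces two into the same pair by pigeonhole, and those sum to 27. So 14.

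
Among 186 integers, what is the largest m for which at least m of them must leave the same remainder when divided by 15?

13

The 186 integers fall into 15 residue classes modulo 15.
If each of the 15 residue classes modulo 15 held at most 12, the total would be at most 15 × 12 = 180 < 186, a contradiction.
So at least one holds ⌈186/15⌉ = 13.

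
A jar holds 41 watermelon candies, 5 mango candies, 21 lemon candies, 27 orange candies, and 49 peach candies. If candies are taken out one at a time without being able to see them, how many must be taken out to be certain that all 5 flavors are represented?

The hardest flavor to obtain is mango: we could draw every other candy first — 143 − 5 = 138 candies — without a single mango one.
The next draw must be mango, so 138 + 1 = 139.

139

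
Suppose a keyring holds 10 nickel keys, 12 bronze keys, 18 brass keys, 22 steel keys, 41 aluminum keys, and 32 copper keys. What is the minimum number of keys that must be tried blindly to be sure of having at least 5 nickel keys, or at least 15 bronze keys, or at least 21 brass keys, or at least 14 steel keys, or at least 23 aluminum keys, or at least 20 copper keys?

89

The worst case stops just short of every target: 4 nickel, all 12 bronze, all 18 brass, 13 steel, 22 aluminum, 19 copper — 4 + 12 + 18 + 13 + 22 + 19 = 88 keys.
One more key must push some type to its target, so 88 + 1 = 89.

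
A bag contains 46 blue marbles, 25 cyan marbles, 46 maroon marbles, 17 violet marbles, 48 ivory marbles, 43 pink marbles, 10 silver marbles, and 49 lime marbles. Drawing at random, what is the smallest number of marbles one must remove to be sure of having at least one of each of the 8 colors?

275

The hardest color to obtain is silver: we could draw every other marble first — 284 − 10 = 274 marbles — without a single silver one.
The next draw must be silver, so 274 + 1 = 275.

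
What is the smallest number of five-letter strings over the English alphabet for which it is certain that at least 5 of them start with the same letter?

105

There are 26 possible first letters acting as pigeonholes.
With 26 × 4 = 104 five-letter strings over the English alphabet we could place exactly 4 in each, with no class reaching 5.
One more forces some class to hold 5, so 104 + 1 = 105.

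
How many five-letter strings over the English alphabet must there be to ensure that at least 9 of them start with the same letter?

209

There are 26 possible first letters acting as pigeonholes.
With 26 × 8 = 208 five-letter strings over the English alphabet we could place exactly 8 in each, with no class reaching 9.
One more forces some class to hold 9, so 208 + 1 = 209.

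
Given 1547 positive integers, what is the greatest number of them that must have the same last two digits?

There are 100 possible two-digit endings, which serve as the pigeonholes.
If each of the 100 possible two-digit endings held at most 15, the total would be at most 100 × 15 = 1500 < 1547, a contradiction.
So at least one holds ⌈1547/100⌉ = 16.

16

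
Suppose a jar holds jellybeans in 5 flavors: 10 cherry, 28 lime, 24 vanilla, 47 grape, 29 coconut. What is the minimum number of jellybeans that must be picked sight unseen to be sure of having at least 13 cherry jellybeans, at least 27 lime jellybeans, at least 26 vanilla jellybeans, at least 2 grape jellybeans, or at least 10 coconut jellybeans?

The worst case stops just short of every target: all 10 cherry, 26 lime, all 24 vanilla, 1 grape, 9 coconut — 10 + 26 + 24 + 1 + 9 = 70 jellybeans.
One more jellybean must push some flavor to its target, so 70 + 1 = 71.

71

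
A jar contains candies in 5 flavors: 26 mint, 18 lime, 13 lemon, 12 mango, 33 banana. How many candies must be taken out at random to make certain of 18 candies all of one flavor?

77

In the worst case we take at most 17 of each flavor, but all 13 lemon and all 12 mango (fewer than 17), giving 17 + 17 + 13 + 12 + 17 = 76.
One more candy then forces some flavor to 18, so 76 + 1 = 77.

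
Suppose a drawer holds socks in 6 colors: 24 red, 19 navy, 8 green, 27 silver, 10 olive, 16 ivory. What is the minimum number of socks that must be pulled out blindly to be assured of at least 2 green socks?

98

To avoid green socks as long as possible, exhaust the other 5 colors first.
The worst case draws every non-green sock first: 24 + 19 + 27 + 10 + 16 = 96.
The next 2 draws are then forced to be green, giving 96 + 2 = 98.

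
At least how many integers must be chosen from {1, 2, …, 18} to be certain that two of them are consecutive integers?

10

Partition {1, …, 18} into 9 pairs: {1,2}, {3,4}, …, {17,18}.
Choosing 9 integers — say the 9 even numbers 2, 4, …, 18 — takes one from each pair and avoids the property.
Choosing 10 forces two into the same pair by pigeonhole, and those are consecutive. So 10.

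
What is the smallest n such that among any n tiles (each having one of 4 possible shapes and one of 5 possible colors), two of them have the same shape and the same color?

21

There are 4 × 5 = 20 (shape, color) combinations acting as pigeonholes.
With 20 tiles we could place one in each, avoiding any repeat.
One more forces some (shape, color) pair to hold 2, so 20 + 1 = 21.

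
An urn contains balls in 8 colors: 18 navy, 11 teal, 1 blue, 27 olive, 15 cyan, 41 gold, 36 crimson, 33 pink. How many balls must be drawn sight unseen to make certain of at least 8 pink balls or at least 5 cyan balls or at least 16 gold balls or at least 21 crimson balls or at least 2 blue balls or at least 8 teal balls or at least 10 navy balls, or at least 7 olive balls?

70

The worst case stops just short of every target: 9 navy, 7 teal, 1 blue, 6 olive, 4 cyan, 15 gold, 20 crimson, 7 pink — 9 + 7 + 1 + 6 + 4 + 15 + 20 + 7 = 69 balls.
One more ball must push some color to its target, so 69 + 1 = 70.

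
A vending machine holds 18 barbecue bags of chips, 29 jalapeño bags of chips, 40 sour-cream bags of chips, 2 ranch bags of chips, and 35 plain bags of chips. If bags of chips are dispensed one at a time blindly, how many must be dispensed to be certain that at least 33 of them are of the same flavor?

114

Treat the 5 flavors as pigeonholes.
In the worst case we take at most 32 of each flavor, but all 18 barbecue, all 29 jalapeño, and all 2 ranch (fewer than 32), giving 18 + 29 + 32 + 2 + 32 = 113.
One more bag of chips then forces some flavor to 33, so 113 + 1 = 114.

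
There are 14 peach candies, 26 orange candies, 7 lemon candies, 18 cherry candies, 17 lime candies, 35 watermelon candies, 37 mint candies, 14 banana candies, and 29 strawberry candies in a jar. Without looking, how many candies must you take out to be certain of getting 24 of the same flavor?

In the worst case we take at most 23 of each flavor, but all 14 peach, all 7 lemon, all 18 cherry, all 17 lime, and all 14 banana (fewer than 23), giving 14 + 23 + 7 + 18 + 17 + 23 + 23 + 14 + 23 = 162.
One more candy then forces some flavor to 24, so 162 + 1 = 163.

163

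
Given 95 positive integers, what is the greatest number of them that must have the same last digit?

If each of the 10 possible last digits held at most 9, the total would be at most 10 × 9 = 90 < 95, a contradiction.
So at least one holds ⌈95/10⌉ = 10.

10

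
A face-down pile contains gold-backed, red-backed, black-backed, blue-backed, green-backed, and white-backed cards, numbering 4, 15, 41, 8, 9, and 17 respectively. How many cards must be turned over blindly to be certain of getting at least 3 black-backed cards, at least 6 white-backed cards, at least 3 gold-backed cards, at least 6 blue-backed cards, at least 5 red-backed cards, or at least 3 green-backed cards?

21

The worst case stops just short of every target: 2 gold-backed, 4 red-backed, 2 black-backed, 5 blue-backed, 2 green-backed, 5 white-backed — 2 + 4 + 2 + 5 + 2 + 5 = 20 cards.
One more card must push some back color to its target, so 20 + 1 = 21.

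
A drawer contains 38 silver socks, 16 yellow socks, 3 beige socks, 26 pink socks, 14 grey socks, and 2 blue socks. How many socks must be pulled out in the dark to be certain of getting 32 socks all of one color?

In the worst case we take at most 31 of each color, but all 16 yellow, all 3 beige, all 26 pink, all 14 grey, and all 2 blue (fewer than 31), giving 31 + 16 + 3 + 26 + 14 + 2 = 92.
One more sock then forces some color to 32, so 92 + 1 = 93.

93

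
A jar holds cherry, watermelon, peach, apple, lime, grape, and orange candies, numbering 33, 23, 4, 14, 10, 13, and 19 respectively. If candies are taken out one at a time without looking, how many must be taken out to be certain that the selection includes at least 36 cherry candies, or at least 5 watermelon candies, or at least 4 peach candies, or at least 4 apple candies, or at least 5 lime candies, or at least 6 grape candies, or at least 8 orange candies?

The worst case stops just short of every target: all 33 cherry, 4 watermelon, 3 peach, 3 apple, 4 lime, 5 grape, 7 orange — 33 + 4 + 3 + 3 + 4 + 5 + 7 = 59 candies.
One more candy must push some flavor to its target, so 59 + 1 = 60.

60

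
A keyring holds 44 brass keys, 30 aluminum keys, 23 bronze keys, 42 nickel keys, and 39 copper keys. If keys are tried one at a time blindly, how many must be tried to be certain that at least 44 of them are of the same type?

178

In the worst case we take at most 43 of each type, but all 30 aluminum, all 23 bronze, all 42 nickel, and all 39 copper (fewer than 43), giving 43 + 30 + 23 + 42 + 39 = 177.
One more key then forces some type to 44, so 177 + 1 = 178.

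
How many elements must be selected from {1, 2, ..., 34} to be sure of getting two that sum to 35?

Partition {1, …, 34} into 17 pairs: {1,34}, {2,33}, …, {17,18}.
Choosing 17 integers — say the integers 1 through 17 — takes one from each pair and avoids the property.
Choosing 18 forces two into the same pair by pigeonhole, and those sum to 35. So 18.

18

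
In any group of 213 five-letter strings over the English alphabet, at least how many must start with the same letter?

9

If each of the 26 possible first letters held at most 8, the total would be at most 26 × 8 = 208 < 213, a contradiction.
So at least one holds ⌈213/26⌉ = 9.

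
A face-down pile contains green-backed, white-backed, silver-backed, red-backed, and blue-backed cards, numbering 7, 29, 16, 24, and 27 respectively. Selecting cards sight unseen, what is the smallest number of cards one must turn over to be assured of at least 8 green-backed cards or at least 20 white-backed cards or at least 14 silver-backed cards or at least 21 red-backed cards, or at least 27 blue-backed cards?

86

The worst case stops just short of every target: 7 green-backed, 19 white-backed, 13 silver-backed, 20 red-backed, 26 blue-backed — 7 + 19 + 13 + 20 + 26 = 85 cards.
One more card must push some back color to its target, so 85 + 1 = 86.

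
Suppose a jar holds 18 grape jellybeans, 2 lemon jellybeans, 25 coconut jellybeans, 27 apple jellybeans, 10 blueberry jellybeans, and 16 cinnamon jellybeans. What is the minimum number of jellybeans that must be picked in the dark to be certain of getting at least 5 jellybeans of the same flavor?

In the worst case we take at most 4 of each flavor, but all 2 lemon (fewer than 4), giving 4 + 2 + 4 + 4 + 4 + 4 = 22.
One more jellybean then forces some flavor to 5, so 22 + 1 = 23.

23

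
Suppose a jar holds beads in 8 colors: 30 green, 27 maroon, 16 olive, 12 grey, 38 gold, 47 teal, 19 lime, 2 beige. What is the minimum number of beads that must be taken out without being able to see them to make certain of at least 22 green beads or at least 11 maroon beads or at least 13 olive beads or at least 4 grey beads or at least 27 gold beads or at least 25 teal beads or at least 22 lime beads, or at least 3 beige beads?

The worst case stops just short of every target: 21 green, 10 maroon, 12 olive, 3 grey, 26 gold, 24 teal, all 19 lime, 2 beige — 21 + 10 + 12 + 3 + 26 + 24 + 19 + 2 = 117 beads.
One more bead must push some color to its target, so 117 + 1 = 118.

118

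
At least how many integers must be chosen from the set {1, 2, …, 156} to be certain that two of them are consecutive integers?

Partition {1, …, 156} into 78 pairs: {1,2}, {3,4}, …, {155,156}.
Choosing 78 integers — say the 78 even numbers 2, 4, …, 156 — takes one from each pair and avoids the property.
Choosing 79 forces two into the same pair by pigeonhole, and those are consecutive. So 79.

79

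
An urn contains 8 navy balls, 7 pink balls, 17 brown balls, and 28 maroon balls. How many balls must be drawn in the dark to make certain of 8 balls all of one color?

The worst case takes 7 balls of each color without reaching 8 of any: 4 × 7 = 28.
The next ball must bring some color to 8, so 28 + 1 = 29.

29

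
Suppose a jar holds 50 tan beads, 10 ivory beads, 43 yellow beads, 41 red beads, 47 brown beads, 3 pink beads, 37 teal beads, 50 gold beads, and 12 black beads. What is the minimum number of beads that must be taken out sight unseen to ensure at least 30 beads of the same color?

200

Treat the 9 colors as pigeonholes.
In the worst case we take at most 29 of each color, but all 10 ivory, all 3 pink, and all 12 black (fewer than 29), giving 29 + 10 + 29 + 29 + 29 + 3 + 29 + 29 + 12 = 199.
One more bead then forces some color to 30, so 199 + 1 = 200.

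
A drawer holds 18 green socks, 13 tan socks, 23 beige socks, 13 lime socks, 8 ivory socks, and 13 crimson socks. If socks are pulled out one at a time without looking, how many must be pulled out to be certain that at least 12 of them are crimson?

87

The worst case draws every non-crimson sock first: 18 + 13 + 23 + 13 + 8 = 75.
The next 12 draws are then forced to be crimson, giving 75 + 12 = 87.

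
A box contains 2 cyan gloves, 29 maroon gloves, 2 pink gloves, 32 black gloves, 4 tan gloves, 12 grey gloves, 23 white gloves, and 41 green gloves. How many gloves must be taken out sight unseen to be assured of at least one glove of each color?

The hardest color to obtain is cyan: we could draw every other glove first — 145 − 2 = 143 gloves — without a single cyan one.
The next draw must be cyan, so 143 + 1 = 144.

144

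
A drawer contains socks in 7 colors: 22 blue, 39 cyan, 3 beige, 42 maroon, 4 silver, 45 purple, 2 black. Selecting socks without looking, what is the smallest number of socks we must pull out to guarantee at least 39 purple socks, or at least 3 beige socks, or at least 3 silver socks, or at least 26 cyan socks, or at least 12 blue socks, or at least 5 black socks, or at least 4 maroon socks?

84

Each of the 7 colors has its own threshold; avoid all of them simultaneously.
The worst case stops just short of every target: 11 blue, 25 cyan, 2 beige, 3 maroon, 2 silver, 38 purple, all 2 black — 11 + 25 + 2 + 3 + 2 + 38 + 2 = 83 socks.
One more sock must push some color to its target, so 83 + 1 = 84.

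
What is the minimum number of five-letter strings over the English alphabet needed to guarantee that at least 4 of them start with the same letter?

79

There are 26 possible first letters acting as pigeonholes.
With 26 × 3 = 78 five-letter strings over the English alphabet we could place exactly 3 in each, with no class reaching 4.
One more forces some class to hold 4, so 78 + 1 = 79.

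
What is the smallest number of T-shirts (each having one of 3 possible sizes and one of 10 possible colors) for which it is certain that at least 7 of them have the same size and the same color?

181

There are 3 × 10 = 30 (size, color) combinations acting as pigeonholes.
With 30 × 6 = 180 T-shirts we could place exactly 6 in each, with no (size, color) pair reaching 7.
One more forces some (size, color) pair to hold 7, so 180 + 1 = 181.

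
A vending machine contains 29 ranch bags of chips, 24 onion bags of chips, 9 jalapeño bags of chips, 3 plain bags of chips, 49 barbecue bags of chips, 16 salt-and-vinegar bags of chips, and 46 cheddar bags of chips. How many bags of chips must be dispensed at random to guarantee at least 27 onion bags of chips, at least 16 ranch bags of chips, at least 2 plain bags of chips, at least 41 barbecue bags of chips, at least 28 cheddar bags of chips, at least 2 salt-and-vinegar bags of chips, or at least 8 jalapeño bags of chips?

116

Each of the 7 flavors has its own threshold; avoid all of them simultaneously.
The worst case stops just short of every target: 15 ranch, all 24 onion, 7 jalapeño, 1 plain, 40 barbecue, 1 salt-and-vinegar, 27 cheddar — 15 + 24 + 7 + 1 + 40 + 1 + 27 = 115 bags of chips.
One more bag of chips must push some flavor to its target, so 115 + 1 = 116.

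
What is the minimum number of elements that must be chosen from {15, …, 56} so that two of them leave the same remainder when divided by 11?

Use the pigeonhole principle on residue classes: group the integers by remainder mod 11; there are 11 residue classes, each nonempty in this range.
Choosing one from each class (11 integers) avoids any shared remainder.
One more choice must repeat a class, so two differ by a multiple of 11. Hence 11 + 1 = 12.

12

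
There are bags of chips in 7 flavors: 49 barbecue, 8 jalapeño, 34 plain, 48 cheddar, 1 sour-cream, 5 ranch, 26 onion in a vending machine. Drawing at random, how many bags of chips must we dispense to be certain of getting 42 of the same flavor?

Treat the 7 flavors as pigeonholes.
In the worst case we take at most 41 of each flavor, but all 8 jalapeño, all 34 plain, all 1 sour-cream, all 5 ranch, and all 26 onion (fewer than 41), giving 41 + 8 + 34 + 41 + 1 + 5 + 26 = 156.
One more bag of chips then forces some flavor to 42, so 156 + 1 = 157.

157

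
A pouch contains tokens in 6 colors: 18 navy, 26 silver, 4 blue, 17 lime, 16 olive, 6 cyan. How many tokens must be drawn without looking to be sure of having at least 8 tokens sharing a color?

39

In the worst case we take at most 7 of each color, but all 4 blue and all 6 cyan (fewer than 7), giving 7 + 7 + 4 + 7 + 7 + 6 = 38.
One more token then forces some color to 8, so 38 + 1 = 39.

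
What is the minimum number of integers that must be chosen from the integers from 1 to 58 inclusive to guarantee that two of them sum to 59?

Partition {1, …, 58} into 29 pairs: {1,58}, {2,57}, …, {29,30}.
Choosing 29 integers — say the integers 1 through 29 — takes one from each pair and avoids the property.
Choosing 30 forces two into the same pair by pigeonhole, and those sum to 59. So 30.

30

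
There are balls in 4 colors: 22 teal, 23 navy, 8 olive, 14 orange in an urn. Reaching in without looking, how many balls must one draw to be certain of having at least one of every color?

The hardest color to obtain is olive: we could draw every other ball first — 67 − 8 = 59 balls — without a single olive one.
The next draw must be olive, so 59 + 1 = 60.

60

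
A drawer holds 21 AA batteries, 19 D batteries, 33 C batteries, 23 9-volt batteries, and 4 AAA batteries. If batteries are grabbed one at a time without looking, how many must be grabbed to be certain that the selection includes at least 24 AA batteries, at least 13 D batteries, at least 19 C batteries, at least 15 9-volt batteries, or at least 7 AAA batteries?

The worst case stops just short of every target: all 21 AA, 12 D, 18 C, 14 9-volt, all 4 AAA — 21 + 12 + 18 + 14 + 4 = 69 batteries.
One more battery must push some type to its target, so 69 + 1 = 70.

70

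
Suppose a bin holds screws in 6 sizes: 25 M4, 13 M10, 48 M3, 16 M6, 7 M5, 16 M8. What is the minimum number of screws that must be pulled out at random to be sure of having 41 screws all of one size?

Treat the 6 sizes as pigeonholes.
In the worst case we take at most 40 of each size, but all 25 M4, all 13 M10, all 16 M6, all 7 M5, and all 16 M8 (fewer than 40), giving 25 + 13 + 40 + 16 + 7 + 16 = 117.
One more screw then forces some size to 41, so 117 + 1 = 118.

118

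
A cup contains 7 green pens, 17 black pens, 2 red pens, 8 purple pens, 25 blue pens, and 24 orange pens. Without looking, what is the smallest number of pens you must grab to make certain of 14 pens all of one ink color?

In the worst case we take at most 13 of each ink color, but all 7 green, all 2 red, and all 8 purple (fewer than 13), giving 7 + 13 + 2 + 8 + 13 + 13 = 56.
One more pen then forces some ink color to 14, so 56 + 1 = 57.

57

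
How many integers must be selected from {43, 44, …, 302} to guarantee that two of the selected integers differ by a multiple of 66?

67

Group the integers by remainder mod 66; there are 66 residue classes, each nonempty in this range.
Choosing one from each class (66 integers) avoids any shared remainder.
One more choice must repeat a class, so two differ by a multiple of 66. Hence 66 + 1 = 67.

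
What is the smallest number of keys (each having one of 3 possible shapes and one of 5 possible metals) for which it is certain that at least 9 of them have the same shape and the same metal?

There are 3 × 5 = 15 (shape, metal) combinations acting as pigeonholes.
With 15 × 8 = 120 keys we could place exactly 8 in each, with no (shape, metal) pair reaching 9.
One more forces some (shape, metal) pair to hold 9, so 120 + 1 = 121.

121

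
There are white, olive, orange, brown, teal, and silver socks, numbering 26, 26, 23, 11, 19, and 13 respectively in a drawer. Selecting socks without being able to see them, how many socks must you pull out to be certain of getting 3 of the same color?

13

The worst case takes 2 socks of each color without reaching 3 of any: 6 × 2 = 12.
The next sock must bring some color to 3, so 12 + 1 = 13.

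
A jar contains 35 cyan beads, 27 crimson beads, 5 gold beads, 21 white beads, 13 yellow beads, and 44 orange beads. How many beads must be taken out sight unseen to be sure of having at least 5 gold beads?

The worst case draws every non-gold bead first: 35 + 27 + 21 + 13 + 44 = 140.
The next 5 draws are then forced to be gold, giving 140 + 5 = 145.

145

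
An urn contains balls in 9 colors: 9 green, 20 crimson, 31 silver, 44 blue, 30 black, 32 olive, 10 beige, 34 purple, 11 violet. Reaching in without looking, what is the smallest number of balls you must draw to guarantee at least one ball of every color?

The hardest color to obtain is green: we could draw every other ball first — 221 − 9 = 212 balls — without a single green one.
The next draw must be green, so 212 + 1 = 213.

213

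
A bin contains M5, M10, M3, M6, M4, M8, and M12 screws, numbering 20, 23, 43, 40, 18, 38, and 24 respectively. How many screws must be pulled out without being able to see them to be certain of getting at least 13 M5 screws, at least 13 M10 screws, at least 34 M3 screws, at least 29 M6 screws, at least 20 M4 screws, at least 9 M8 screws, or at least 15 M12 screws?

126

Each of the 7 sizes has its own threshold; avoid all of them simultaneously.
The worst case stops just short of every target: 12 M5, 12 M10, 33 M3, 28 M6, all 18 M4, 8 M8, 14 M12 — 12 + 12 + 33 + 28 + 18 + 8 + 14 = 125 screws.
One more screw must push some size to its target, so 125 + 1 = 126.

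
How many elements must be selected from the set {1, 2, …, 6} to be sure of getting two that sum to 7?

4

Partition {1, …, 6} into 3 pairs: {1,6}, {2,5}, …, {3,4}.
Choosing 3 integers — say the integers 1 through 3 — takes one from each pair and avoids the property.
Choosing 4 forces two into the same pair by pigeonhole, and those sum to 7. So 4.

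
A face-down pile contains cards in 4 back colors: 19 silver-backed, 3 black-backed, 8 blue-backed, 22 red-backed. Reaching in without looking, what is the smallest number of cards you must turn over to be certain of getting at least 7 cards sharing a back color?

Treat the 4 back colors as pigeonholes.
In the worst case we take at most 6 of each back color, but all 3 black-backed (fewer than 6), giving 6 + 3 + 6 + 6 = 21.
One more card then forces some back color to 7, so 21 + 1 = 22.

22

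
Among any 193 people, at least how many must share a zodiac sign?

17

If each of the 12 zodiac signs held at most 16, the total would be at most 12 × 16 = 192 < 193, a contradiction.
So at least one holds ⌈193/12⌉ = 17.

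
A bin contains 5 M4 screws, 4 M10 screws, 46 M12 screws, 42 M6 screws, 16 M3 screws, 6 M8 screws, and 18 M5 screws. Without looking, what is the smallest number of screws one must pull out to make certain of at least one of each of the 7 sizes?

134

The hardest size to obtain is M10: we could draw every other screw first — 137 − 4 = 133 screws — without a single M10 one.
The next draw must be M10, so 133 + 1 = 134.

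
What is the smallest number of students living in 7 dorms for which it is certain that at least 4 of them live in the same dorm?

There are 7 dorms acting as pigeonholes.
With 7 × 3 = 21 students we could place exactly 3 in each, with no class reaching 4.
One more forces some class to hold 4, so 21 + 1 = 22.

22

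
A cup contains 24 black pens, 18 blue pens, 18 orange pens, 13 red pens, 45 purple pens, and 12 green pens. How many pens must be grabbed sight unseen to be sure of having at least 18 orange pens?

130

To avoid orange pens as long as possible, exhaust the other 5 ink colors first.
The worst case draws every non-orange pen first: 24 + 18 + 13 + 45 + 12 = 112.
The next 18 draws are then forced to be orange, giving 112 + 18 = 130.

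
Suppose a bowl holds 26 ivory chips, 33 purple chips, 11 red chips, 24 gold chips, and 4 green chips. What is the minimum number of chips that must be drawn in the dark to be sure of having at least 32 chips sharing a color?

97

Treat the 5 colors as pigeonholes.
In the worst case we take at most 31 of each color, but all 26 ivory, all 11 red, all 24 gold, and all 4 green (fewer than 31), giving 26 + 31 + 11 + 24 + 4 = 96.
One more chip then forces some color to 32, so 96 + 1 = 97.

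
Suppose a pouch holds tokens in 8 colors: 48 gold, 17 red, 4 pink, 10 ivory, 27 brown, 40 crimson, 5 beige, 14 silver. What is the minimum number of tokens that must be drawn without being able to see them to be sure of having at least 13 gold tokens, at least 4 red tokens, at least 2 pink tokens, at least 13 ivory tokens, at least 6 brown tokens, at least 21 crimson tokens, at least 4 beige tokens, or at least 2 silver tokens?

56

Each of the 8 colors has its own threshold; avoid all of them simultaneously.
The worst case stops just short of every target: 12 gold, 3 red, 1 pink, all 10 ivory, 5 brown, 20 crimson, 3 beige, 1 silver — 12 + 3 + 1 + 10 + 5 + 20 + 3 + 1 = 55 tokens.
One more token must push some color to its target, so 55 + 1 = 56.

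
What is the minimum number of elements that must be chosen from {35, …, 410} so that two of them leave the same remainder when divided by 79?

Group the integers by remainder mod 79; there are 79 residue classes, each nonempty in this range.
Choosing one from each class (79 integers) avoids any shared remainder.
One more choice must repeat a class, so two differ by a multiple of 79. Hence 79 + 1 = 80.

80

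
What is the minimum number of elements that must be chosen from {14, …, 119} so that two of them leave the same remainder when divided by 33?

Group the integers by remainder mod 33; there are 33 residue classes, each nonempty in this range.
Choosing one from each class (33 integers) avoids any shared remainder.
One more choice must repeat a class, so two differ by a multiple of 33. Hence 33 + 1 = 34.

34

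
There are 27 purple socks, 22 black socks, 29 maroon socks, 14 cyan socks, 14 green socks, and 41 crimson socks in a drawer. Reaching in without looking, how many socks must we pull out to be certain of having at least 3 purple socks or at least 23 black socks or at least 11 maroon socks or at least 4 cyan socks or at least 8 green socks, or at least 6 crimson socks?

50

The worst case stops just short of every target: 2 purple, 22 black, 10 maroon, 3 cyan, 7 green, 5 crimson — 2 + 22 + 10 + 3 + 7 + 5 = 49 socks.
One more sock must push some color to its target, so 49 + 1 = 50.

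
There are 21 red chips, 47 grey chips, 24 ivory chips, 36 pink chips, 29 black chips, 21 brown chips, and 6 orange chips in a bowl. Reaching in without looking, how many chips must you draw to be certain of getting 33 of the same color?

166

Treat the 7 colors as pigeonholes.
In the worst case we take at most 32 of each color, but all 21 red, all 24 ivory, all 29 black, all 21 brown, and all 6 orange (fewer than 32), giving 21 + 32 + 24 + 32 + 29 + 21 + 6 = 165.
One more chip then forces some color to 33, so 165 + 1 = 166.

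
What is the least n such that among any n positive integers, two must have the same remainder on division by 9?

10

Two integers differ by a multiple of 9 exactly when they share a remainder mod 9.
There are 9 residue classes mod 9, so 9 integers can all lie in distinct classes.
One more integer must repeat a residue, giving a difference divisible by 9. So n = 9 + 1 = 10.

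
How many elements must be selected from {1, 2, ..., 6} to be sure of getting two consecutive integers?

4

Partition {1, …, 6} into 3 pairs: {1,2}, {3,4}, …, {5,6}.
Choosing 3 integers — say the 3 even numbers 2, 4, …, 6 — takes one from each pair and avoids the property.
Choosing 4 forces two into the same pair by pigeonhole, and those are consecutive. So 4.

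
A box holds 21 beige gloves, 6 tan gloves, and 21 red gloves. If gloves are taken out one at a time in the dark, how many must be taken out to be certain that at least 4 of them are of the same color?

Treat the 3 colors as pigeonholes.
The worst case takes 3 gloves of each color without reaching 4 of any: 3 × 3 = 9.
The next glove must bring some color to 4, so 9 + 1 = 10.

10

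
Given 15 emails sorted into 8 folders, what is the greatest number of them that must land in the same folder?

If each of the 8 folders held at most 1, the total would be at most 8 × 1 = 8 < 15, a contradiction.
So at least one holds ⌈15/8⌉ = 2.

2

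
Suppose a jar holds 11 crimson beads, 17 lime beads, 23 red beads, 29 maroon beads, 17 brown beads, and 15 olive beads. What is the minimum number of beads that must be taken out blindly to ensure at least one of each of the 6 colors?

The hardest color to obtain is crimson: we could draw every other bead first — 112 − 11 = 101 beads — without a single crimson one.
The next draw must be crimson, so 101 + 1 = 102.

102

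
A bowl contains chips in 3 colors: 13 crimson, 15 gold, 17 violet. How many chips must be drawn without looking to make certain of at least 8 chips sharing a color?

Treat the 3 colors as pigeonholes.
The worst case takes 7 chips of each color without reaching 8 of any: 3 × 7 = 21.
The next chip must bring some color to 8, so 21 + 1 = 22.

22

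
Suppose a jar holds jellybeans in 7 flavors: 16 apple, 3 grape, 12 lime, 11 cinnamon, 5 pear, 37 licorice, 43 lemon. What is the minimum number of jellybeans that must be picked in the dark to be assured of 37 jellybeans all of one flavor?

In the worst case we take at most 36 of each flavor, but all 16 apple, all 3 grape, all 12 lime, all 11 cinnamon, and all 5 pear (fewer than 36), giving 16 + 3 + 12 + 11 + 5 + 36 + 36 = 119.
One more jellybean then forces some flavor to 37, so 119 + 1 = 120.

120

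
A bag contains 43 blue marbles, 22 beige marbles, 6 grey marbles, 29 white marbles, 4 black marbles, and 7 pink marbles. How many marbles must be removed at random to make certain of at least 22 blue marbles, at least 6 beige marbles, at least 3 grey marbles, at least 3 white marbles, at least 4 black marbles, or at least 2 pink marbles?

Each of the 6 colors has its own threshold; avoid all of them simultaneously.
The worst case stops just short of every target: 21 blue, 5 beige, 2 grey, 2 white, 3 black, 1 pink — 21 + 5 + 2 + 2 + 3 + 1 = 34 marbles.
One more marble must push some color to its target, so 34 + 1 = 35.

35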